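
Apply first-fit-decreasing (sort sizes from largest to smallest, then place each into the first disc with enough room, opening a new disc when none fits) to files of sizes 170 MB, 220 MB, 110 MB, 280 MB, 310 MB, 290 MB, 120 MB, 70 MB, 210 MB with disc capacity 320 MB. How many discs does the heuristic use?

6

Sorted descending: 310, 290, 280, 220, 210, 170, 120, 110, 70.
  310 → disc 1 (new)  [load 310/320]
  290 → disc 2 (new)  [load 290/320]
  280 → disc 3 (new)  [load 280/320]
  220 → disc 4 (new)  [load 220/320]
  210 → disc 5 (new)  [load 210/320]
  170 → disc 6 (new)  [load 170/320]
  120 → disc 6  [load 290/320]
  110 → disc 5  [load 320/320]
  70 → disc 4  [load 290/320]
6 discs opened.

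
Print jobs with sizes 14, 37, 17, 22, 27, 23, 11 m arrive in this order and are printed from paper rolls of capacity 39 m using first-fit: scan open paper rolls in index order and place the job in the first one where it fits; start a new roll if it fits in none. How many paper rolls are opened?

  14 → roll 1 (new)  [load 14/39]
  37 → roll 2 (new)  [load 37/39]
  17 → roll 1  [load 31/39]
  22 → roll 3 (new)  [load 22/39]
  27 → roll 4 (new)  [load 27/39]
  23 → roll 5 (new)  [load 23/39]
  11 → roll 3  [load 33/39]
5 paper rolls opened.

5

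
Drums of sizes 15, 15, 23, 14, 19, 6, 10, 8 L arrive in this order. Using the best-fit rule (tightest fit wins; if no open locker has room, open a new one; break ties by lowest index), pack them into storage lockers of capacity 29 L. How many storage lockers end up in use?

4

  15 → locker 1 (new)  [load 15/29]
  15 → locker 2 (new)  [load 15/29]
  23 → locker 3 (new)  [load 23/29]
  14 → locker 1  [load 29/29]
  19 → locker 4 (new)  [load 19/29]
  6 → locker 3  [load 29/29]
  10 → locker 4  [load 29/29]
  8 → locker 2  [load 23/29]
4 storage lockers opened.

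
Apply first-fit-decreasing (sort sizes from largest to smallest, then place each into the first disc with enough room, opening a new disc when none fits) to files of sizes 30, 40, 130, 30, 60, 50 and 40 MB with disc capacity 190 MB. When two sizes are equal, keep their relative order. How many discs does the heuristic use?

2

Sorted descending: 130, 60, 50, 40, 40, 30, 30.
  130 → disc 1 (new)  [load 130/190]
  60 → disc 1  [load 190/190]
  50 → disc 2 (new)  [load 50/190]
  40 → disc 2  [load 90/190]
  40 → disc 2  [load 130/190]
  30 → disc 2  [load 160/190]
  30 → disc 2  [load 190/190]
2 discs opened.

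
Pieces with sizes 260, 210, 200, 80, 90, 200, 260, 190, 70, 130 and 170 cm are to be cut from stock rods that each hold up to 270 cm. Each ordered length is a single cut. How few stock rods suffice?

8

Total = 260 + 260 + 210 + 200 + 200 + 190 + 170 + 130 + 90 + 80 + 70 = 1860 cm.
Lower bound: ⌈1860/270⌉ = 7 stock rods.
A packing using 8 stock rods:
  stock rod 1: 260 = 260
  stock rod 2: 260 = 260
  stock rod 3: 210 = 210
  stock rod 4: 200 + 70 = 270
  stock rod 5: 200 = 200
  stock rod 6: 190 + 80 = 270
  stock rod 7: 170 + 90 = 260
  stock rod 8: 130 = 130
No arrangement into 7 stock rods stays within capacity, so 8 is optimal.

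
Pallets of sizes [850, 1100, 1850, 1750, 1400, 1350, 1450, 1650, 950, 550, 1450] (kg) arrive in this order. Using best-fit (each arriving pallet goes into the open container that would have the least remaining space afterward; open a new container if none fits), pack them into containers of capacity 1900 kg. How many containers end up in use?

9

  850 → container 1 (new)  [load 850/1900]
  1100 → container 2 (new)  [load 1100/1900]
  1850 → container 3 (new)  [load 1850/1900]
  1750 → container 4 (new)  [load 1750/1900]
  1400 → container 5 (new)  [load 1400/1900]
  1350 → container 6 (new)  [load 1350/1900]
  1450 → container 7 (new)  [load 1450/1900]
  1650 → container 8 (new)  [load 1650/1900]
  950 → container 1  [load 1800/1900]
  550 → container 6  [load 1900/1900]
  1450 → container 9 (new)  [load 1450/1900]
9 containers opened.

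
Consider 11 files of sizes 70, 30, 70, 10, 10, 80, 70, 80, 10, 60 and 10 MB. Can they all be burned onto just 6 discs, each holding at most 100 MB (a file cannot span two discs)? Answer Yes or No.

A valid assignment using 6 discs:
  disc 1: 80 + 10 + 10 = 100
  disc 2: 80 + 10 + 10 = 100
  disc 3: 70 + 30 = 100
  disc 4: 70 = 70
  disc 5: 70 = 70
  disc 6: 60 = 60
Every load is within 100 MB, so 6 discs suffice.

Yes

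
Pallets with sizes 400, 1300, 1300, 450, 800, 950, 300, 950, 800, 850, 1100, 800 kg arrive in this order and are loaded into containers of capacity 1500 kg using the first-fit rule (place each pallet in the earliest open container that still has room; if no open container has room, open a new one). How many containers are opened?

  400 → container 1 (new)  [load 400/1500]
  1300 → container 2 (new)  [load 1300/1500]
  1300 → container 3 (new)  [load 1300/1500]
  450 → container 1  [load 850/1500]
  800 → container 4 (new)  [load 800/1500]
  950 → container 5 (new)  [load 950/1500]
  300 → container 1  [load 1150/1500]
  950 → container 6 (new)  [load 950/1500]
  800 → container 7 (new)  [load 800/1500]
  850 → container 8 (new)  [load 850/1500]
  1100 → container 9 (new)  [load 1100/1500]
  800 → container 10 (new)  [load 800/1500]
10 containers opened.

10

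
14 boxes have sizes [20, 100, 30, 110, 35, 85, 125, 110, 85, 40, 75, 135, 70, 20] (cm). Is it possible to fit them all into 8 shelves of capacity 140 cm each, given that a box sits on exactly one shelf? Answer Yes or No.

Total = 1040 cm; ⌈1040/140⌉ = 8.
The bound of 8 does not rule out 8, but exhaustive search shows no assignment into 8 shelves of capacity 140 cm exists — the minimum is 9.

No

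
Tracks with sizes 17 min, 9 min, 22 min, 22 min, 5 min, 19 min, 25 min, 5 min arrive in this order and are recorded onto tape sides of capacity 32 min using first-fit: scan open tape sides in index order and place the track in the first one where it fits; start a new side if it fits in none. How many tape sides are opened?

5

  17 → side 1 (new)  [load 17/32]
  9 → side 1  [load 26/32]
  22 → side 2 (new)  [load 22/32]
  22 → side 3 (new)  [load 22/32]
  5 → side 1  [load 31/32]
  19 → side 4 (new)  [load 19/32]
  25 → side 5 (new)  [load 25/32]
  5 → side 2  [load 27/32]
5 tape sides opened.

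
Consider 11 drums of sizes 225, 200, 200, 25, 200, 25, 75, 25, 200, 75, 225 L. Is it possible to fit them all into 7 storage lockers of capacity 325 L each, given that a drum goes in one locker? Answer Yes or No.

Yes

A valid assignment using 6 storage lockers:
  locker 1: 225 + 75 + 25 = 325
  locker 2: 225 + 75 + 25 = 325
  locker 3: 200 + 25 = 225
  locker 4: 200 = 200
  locker 5: 200 = 200
  locker 6: 200 = 200
That uses only 6 ≤ 7, so 7 storage lockers are enough.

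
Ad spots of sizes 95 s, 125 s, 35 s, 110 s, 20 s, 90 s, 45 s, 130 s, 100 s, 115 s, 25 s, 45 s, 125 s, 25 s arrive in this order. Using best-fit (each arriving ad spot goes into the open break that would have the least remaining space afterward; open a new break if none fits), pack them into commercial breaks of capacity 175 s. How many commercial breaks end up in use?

  95 → break 1 (new)  [load 95/175]
  125 → break 2 (new)  [load 125/175]
  35 → break 2  [load 160/175]
  110 → break 3 (new)  [load 110/175]
  20 → break 3  [load 130/175]
  90 → break 4 (new)  [load 90/175]
  45 → break 3  [load 175/175]
  130 → break 5 (new)  [load 130/175]
  100 → break 6 (new)  [load 100/175]
  115 → break 7 (new)  [load 115/175]
  25 → break 5  [load 155/175]
  45 → break 7  [load 160/175]
  125 → break 8 (new)  [load 125/175]
  25 → break 8  [load 150/175]
8 commercial breaks opened.

8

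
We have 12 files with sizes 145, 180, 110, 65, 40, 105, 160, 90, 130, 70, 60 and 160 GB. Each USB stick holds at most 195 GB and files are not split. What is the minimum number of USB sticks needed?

8

Total = 180 + 160 + 160 + 145 + 130 + 110 + 105 + 90 + 70 + 65 + 60 + 40 = 1315 GB.
Lower bound: ⌈1315/195⌉ = 7 USB sticks.
A packing using 8 USB sticks:
  USB stick 1: 180 = 180
  USB stick 2: 160 = 160
  USB stick 3: 160 = 160
  USB stick 4: 145 + 40 = 185
  USB stick 5: 130 + 65 = 195
  USB stick 6: 110 + 70 = 180
  USB stick 7: 105 + 90 = 195
  USB stick 8: 60 = 60
No arrangement into 7 USB sticks stays within capacity, so 8 is optimal.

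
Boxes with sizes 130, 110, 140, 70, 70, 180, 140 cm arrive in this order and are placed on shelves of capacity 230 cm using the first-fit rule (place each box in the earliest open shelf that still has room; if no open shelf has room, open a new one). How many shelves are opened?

  130 → shelf 1 (new)  [load 130/230]
  110 → shelf 2 (new)  [load 110/230]
  140 → shelf 3 (new)  [load 140/230]
  70 → shelf 1  [load 200/230]
  70 → shelf 2  [load 180/230]
  180 → shelf 4 (new)  [load 180/230]
  140 → shelf 5 (new)  [load 140/230]
5 shelves opened.

5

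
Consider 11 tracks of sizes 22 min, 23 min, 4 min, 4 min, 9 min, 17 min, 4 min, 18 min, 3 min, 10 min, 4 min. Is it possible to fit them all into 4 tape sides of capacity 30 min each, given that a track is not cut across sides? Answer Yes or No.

A valid assignment using 4 tape sides:
  side 1: 23 + 4 + 3 = 30
  side 2: 22 + 4 + 4 = 30
  side 3: 18 + 10 = 28
  side 4: 17 + 9 + 4 = 30
Every load is within 30 min, so 4 tape sides suffice.

Yes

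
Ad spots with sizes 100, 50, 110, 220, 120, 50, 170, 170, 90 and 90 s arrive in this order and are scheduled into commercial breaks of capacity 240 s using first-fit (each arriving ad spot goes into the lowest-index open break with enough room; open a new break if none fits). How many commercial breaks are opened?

  100 → break 1 (new)  [load 100/240]
  50 → break 1  [load 150/240]
  110 → break 2 (new)  [load 110/240]
  220 → break 3 (new)  [load 220/240]
  120 → break 2  [load 230/240]
  50 → break 1  [load 200/240]
  170 → break 4 (new)  [load 170/240]
  170 → break 5 (new)  [load 170/240]
  90 → break 6 (new)  [load 90/240]
  90 → break 6  [load 180/240]
6 commercial breaks opened.

6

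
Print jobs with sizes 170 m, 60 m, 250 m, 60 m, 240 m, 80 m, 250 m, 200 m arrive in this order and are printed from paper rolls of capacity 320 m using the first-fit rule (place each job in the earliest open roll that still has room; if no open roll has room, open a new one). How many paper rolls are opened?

5

  170 → roll 1 (new)  [load 170/320]
  60 → roll 1  [load 230/320]
  250 → roll 2 (new)  [load 250/320]
  60 → roll 1  [load 290/320]
  240 → roll 3 (new)  [load 240/320]
  80 → roll 3  [load 320/320]
  250 → roll 4 (new)  [load 250/320]
  200 → roll 5 (new)  [load 200/320]
5 paper rolls opened.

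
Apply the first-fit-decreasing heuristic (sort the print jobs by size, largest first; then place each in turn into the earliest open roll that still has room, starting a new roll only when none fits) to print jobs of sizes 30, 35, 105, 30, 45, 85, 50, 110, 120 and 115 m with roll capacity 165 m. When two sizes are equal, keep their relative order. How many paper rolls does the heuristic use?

5

Sorted descending: 120, 115, 110, 105, 85, 50, 45, 35, 30, 30.
  120 → roll 1 (new)  [load 120/165]
  115 → roll 2 (new)  [load 115/165]
  110 → roll 3 (new)  [load 110/165]
  105 → roll 4 (new)  [load 105/165]
  85 → roll 5 (new)  [load 85/165]
  50 → roll 2  [load 165/165]
  45 → roll 1  [load 165/165]
  35 → roll 3  [load 145/165]
  30 → roll 4  [load 135/165]
  30 → roll 4  [load 165/165]
5 paper rolls opened.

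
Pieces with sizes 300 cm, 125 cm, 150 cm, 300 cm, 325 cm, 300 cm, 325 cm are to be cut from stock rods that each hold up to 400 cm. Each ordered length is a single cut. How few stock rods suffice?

6

Total = 325 + 325 + 300 + 300 + 300 + 150 + 125 = 1825 cm.
Lower bound: ⌈1825/400⌉ = 5 stock rods.
A packing using 6 stock rods:
  stock rod 1: 325 = 325
  stock rod 2: 325 = 325
  stock rod 3: 300 = 300
  stock rod 4: 300 = 300
  stock rod 5: 300 = 300
  stock rod 6: 150 + 125 = 275
No arrangement into 5 stock rods stays within capacity, so 6 is optimal.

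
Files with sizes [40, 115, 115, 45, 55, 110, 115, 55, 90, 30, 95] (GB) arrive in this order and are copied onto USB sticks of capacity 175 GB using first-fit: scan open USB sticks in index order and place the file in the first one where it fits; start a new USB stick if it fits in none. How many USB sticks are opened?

6

  40 → USB stick 1 (new)  [load 40/175]
  115 → USB stick 1  [load 155/175]
  115 → USB stick 2 (new)  [load 115/175]
  45 → USB stick 2  [load 160/175]
  55 → USB stick 3 (new)  [load 55/175]
  110 → USB stick 3  [load 165/175]
  115 → USB stick 4 (new)  [load 115/175]
  55 → USB stick 4  [load 170/175]
  90 → USB stick 5 (new)  [load 90/175]
  30 → USB stick 5  [load 120/175]
  95 → USB stick 6 (new)  [load 95/175]
6 USB sticks opened.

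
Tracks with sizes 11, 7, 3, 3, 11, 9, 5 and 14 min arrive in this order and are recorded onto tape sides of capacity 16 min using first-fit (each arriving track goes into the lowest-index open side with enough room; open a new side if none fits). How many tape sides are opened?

5

  11 → side 1 (new)  [load 11/16]
  7 → side 2 (new)  [load 7/16]
  3 → side 1  [load 14/16]
  3 → side 2  [load 10/16]
  11 → side 3 (new)  [load 11/16]
  9 → side 4 (new)  [load 9/16]
  5 → side 2  [load 15/16]
  14 → side 5 (new)  [load 14/16]
5 tape sides opened.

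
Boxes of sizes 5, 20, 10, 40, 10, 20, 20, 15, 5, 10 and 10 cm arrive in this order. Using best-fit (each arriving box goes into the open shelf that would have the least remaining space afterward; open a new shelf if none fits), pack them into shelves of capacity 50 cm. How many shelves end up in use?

4

  5 → shelf 1 (new)  [load 5/50]
  20 → shelf 1  [load 25/50]
  10 → shelf 1  [load 35/50]
  40 → shelf 2 (new)  [load 40/50]
  10 → shelf 2  [load 50/50]
  20 → shelf 3 (new)  [load 20/50]
  20 → shelf 3  [load 40/50]
  15 → shelf 1  [load 50/50]
  5 → shelf 3  [load 45/50]
  10 → shelf 4 (new)  [load 10/50]
  10 → shelf 4  [load 20/50]
4 shelves opened.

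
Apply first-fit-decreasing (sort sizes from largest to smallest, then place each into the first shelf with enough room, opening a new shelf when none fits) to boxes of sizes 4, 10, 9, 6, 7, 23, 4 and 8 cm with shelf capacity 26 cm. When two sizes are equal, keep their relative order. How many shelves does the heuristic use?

Sorted descending: 23, 10, 9, 8, 7, 6, 4, 4.
  23 → shelf 1 (new)  [load 23/26]
  10 → shelf 2 (new)  [load 10/26]
  9 → shelf 2  [load 19/26]
  8 → shelf 3 (new)  [load 8/26]
  7 → shelf 2  [load 26/26]
  6 → shelf 3  [load 14/26]
  4 → shelf 3  [load 18/26]
  4 → shelf 3  [load 22/26]
3 shelves opened.

3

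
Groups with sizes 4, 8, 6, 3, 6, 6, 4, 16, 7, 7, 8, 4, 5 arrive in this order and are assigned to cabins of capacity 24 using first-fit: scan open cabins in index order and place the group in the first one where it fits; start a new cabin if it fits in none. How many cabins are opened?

  4 → cabin 1 (new)  [load 4/24]
  8 → cabin 1  [load 12/24]
  6 → cabin 1  [load 18/24]
  3 → cabin 1  [load 21/24]
  6 → cabin 2 (new)  [load 6/24]
  6 → cabin 2  [load 12/24]
  4 → cabin 2  [load 16/24]
  16 → cabin 3 (new)  [load 16/24]
  7 → cabin 2  [load 23/24]
  7 → cabin 3  [load 23/24]
  8 → cabin 4 (new)  [load 8/24]
  4 → cabin 4  [load 12/24]
  5 → cabin 4  [load 17/24]
4 cabins opened.

4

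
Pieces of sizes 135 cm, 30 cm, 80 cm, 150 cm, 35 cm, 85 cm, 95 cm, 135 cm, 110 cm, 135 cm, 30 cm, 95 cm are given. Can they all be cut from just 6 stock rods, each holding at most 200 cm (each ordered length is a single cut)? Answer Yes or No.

Total = 1115 cm; ⌈1115/200⌉ = 6.
The bound of 6 does not rule out 6, but exhaustive search shows no assignment into 6 stock rods of capacity 200 cm exists — the minimum is 7.

No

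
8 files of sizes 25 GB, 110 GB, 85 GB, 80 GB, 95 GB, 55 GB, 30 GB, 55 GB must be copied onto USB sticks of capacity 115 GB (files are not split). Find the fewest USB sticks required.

5

Total = 110 + 95 + 85 + 80 + 55 + 55 + 30 + 25 = 535 GB.
Lower bound: ⌈535/115⌉ = 5 USB sticks.
A packing using 5 USB sticks:
  USB stick 1: 110 = 110
  USB stick 2: 95 = 95
  USB stick 3: 85 + 30 = 115
  USB stick 4: 80 + 25 = 105
  USB stick 5: 55 + 55 = 110
This matches the lower bound, so 5 is optimal.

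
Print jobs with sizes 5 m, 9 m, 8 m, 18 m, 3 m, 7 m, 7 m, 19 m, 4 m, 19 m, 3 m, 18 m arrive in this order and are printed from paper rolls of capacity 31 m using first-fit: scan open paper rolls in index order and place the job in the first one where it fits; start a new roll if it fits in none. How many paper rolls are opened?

5

  5 → roll 1 (new)  [load 5/31]
  9 → roll 1  [load 14/31]
  8 → roll 1  [load 22/31]
  18 → roll 2 (new)  [load 18/31]
  3 → roll 1  [load 25/31]
  7 → roll 2  [load 25/31]
  7 → roll 3 (new)  [load 7/31]
  19 → roll 3  [load 26/31]
  4 → roll 1  [load 29/31]
  19 → roll 4 (new)  [load 19/31]
  3 → roll 2  [load 28/31]
  18 → roll 5 (new)  [load 18/31]
5 paper rolls opened.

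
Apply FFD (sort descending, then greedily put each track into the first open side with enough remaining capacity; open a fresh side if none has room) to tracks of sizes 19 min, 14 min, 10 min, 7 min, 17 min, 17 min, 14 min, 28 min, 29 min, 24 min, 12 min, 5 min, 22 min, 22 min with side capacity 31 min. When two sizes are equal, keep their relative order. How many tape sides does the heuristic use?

9

Sorted descending: 29, 28, 24, 22, 22, 19, 17, 17, 14, 14, 12, 10, 7, 5.
  29 → side 1 (new)  [load 29/31]
  28 → side 2 (new)  [load 28/31]
  24 → side 3 (new)  [load 24/31]
  22 → side 4 (new)  [load 22/31]
  22 → side 5 (new)  [load 22/31]
  19 → side 6 (new)  [load 19/31]
  17 → side 7 (new)  [load 17/31]
  17 → side 8 (new)  [load 17/31]
  14 → side 7  [load 31/31]
  14 → side 8  [load 31/31]
  12 → side 6  [load 31/31]
  10 → side 9 (new)  [load 10/31]
  7 → side 3  [load 31/31]
  5 → side 4  [load 27/31]
9 tape sides opened.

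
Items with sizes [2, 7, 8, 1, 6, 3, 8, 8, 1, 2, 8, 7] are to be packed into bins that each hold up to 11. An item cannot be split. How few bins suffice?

7

Total = 8 + 8 + 8 + 8 + 7 + 7 + 6 + 3 + 2 + 2 + 1 + 1 = 61.
Lower bound: ⌈61/11⌉ = 6 bins.
Also, 7 items each exceed 11/2, and no two of those can share a bin, so at least 7 bins are needed.
A packing using 7 bins:
  bin 1: 8 + 3 = 11
  bin 2: 8 + 2 + 1 = 11
  bin 3: 8 + 2 + 1 = 11
  bin 4: 8 = 8
  bin 5: 7 = 7
  bin 6: 7 = 7
  bin 7: 6 = 6
This matches the lower bound, so 7 is optimal.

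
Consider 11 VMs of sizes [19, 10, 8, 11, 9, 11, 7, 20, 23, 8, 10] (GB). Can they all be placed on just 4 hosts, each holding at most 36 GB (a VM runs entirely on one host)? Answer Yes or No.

Yes

A valid assignment using 4 hosts:
  host 1: 23 + 11 = 34
  host 2: 20 + 11 = 31
  host 3: 19 + 10 + 7 = 36
  host 4: 10 + 9 + 8 + 8 = 35
Every load is within 36 GB, so 4 hosts suffice.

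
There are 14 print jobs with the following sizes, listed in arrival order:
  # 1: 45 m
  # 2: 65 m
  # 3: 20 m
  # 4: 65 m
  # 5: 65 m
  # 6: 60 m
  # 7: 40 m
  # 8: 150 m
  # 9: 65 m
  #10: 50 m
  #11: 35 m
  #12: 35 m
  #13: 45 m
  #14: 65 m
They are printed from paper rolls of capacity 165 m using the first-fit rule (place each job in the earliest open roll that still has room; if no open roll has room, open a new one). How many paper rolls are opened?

5

  45 → roll 1 (new)  [load 45/165]
  65 → roll 1  [load 110/165]
  20 → roll 1  [load 130/165]
  65 → roll 2 (new)  [load 65/165]
  65 → roll 2  [load 130/165]
  60 → roll 3 (new)  [load 60/165]
  40 → roll 3  [load 100/165]
  150 → roll 4 (new)  [load 150/165]
  65 → roll 3  [load 165/165]
  50 → roll 5 (new)  [load 50/165]
  35 → roll 1  [load 165/165]
  35 → roll 2  [load 165/165]
  45 → roll 5  [load 95/165]
  65 → roll 5  [load 160/165]
5 paper rolls opened.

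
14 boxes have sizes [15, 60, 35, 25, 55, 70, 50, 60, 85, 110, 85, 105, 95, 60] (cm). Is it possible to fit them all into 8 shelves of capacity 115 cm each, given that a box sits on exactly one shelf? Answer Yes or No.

No

Total = 910 cm; ⌈910/115⌉ = 8.
9 boxes each exceed half the capacity and cannot share a shelf, forcing at least 9 shelves.
At least 9 shelves are required, but only 8 are allowed.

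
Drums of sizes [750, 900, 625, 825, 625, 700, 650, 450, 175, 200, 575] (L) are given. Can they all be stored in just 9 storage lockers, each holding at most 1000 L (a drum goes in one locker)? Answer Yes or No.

Yes

A valid assignment using 9 storage lockers:
  locker 1: 900 = 900
  locker 2: 825 + 175 = 1000
  locker 3: 750 + 200 = 950
  locker 4: 700 = 700
  locker 5: 650 = 650
  locker 6: 625 = 625
  locker 7: 625 = 625
  locker 8: 575 = 575
  locker 9: 450 = 450
Every load is within 1000 L, so 9 storage lockers suffice.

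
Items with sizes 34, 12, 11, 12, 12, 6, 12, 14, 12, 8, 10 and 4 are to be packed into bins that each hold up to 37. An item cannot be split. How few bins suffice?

5

Total = 34 + 14 + 12 + 12 + 12 + 12 + 12 + 11 + 10 + 8 + 6 + 4 = 147.
Lower bound: ⌈147/37⌉ = 4 bins.
A packing using 5 bins:
  bin 1: 34 = 34
  bin 2: 14 + 12 + 11 = 37
  bin 3: 12 + 12 + 12 = 36
  bin 4: 12 + 10 + 8 + 6 = 36
  bin 5: 4 = 4
No arrangement into 4 bins stays within capacity, so 5 is optimal.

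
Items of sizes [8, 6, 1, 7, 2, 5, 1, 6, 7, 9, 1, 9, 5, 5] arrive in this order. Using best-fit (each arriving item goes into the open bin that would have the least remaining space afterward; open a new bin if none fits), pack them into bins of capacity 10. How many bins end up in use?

9

  8 → bin 1 (new)  [load 8/10]
  6 → bin 2 (new)  [load 6/10]
  1 → bin 1  [load 9/10]
  7 → bin 3 (new)  [load 7/10]
  2 → bin 3  [load 9/10]
  5 → bin 4 (new)  [load 5/10]
  1 → bin 1  [load 10/10]
  6 → bin 5 (new)  [load 6/10]
  7 → bin 6 (new)  [load 7/10]
  9 → bin 7 (new)  [load 9/10]
  1 → bin 3  [load 10/10]
  9 → bin 8 (new)  [load 9/10]
  5 → bin 4  [load 10/10]
  5 → bin 9 (new)  [load 5/10]
9 bins opened.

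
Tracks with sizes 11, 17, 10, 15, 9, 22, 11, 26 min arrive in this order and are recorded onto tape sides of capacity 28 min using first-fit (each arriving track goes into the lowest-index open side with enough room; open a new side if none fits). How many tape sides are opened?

5

  11 → side 1 (new)  [load 11/28]
  17 → side 1  [load 28/28]
  10 → side 2 (new)  [load 10/28]
  15 → side 2  [load 25/28]
  9 → side 3 (new)  [load 9/28]
  22 → side 4 (new)  [load 22/28]
  11 → side 3  [load 20/28]
  26 → side 5 (new)  [load 26/28]
5 tape sides opened.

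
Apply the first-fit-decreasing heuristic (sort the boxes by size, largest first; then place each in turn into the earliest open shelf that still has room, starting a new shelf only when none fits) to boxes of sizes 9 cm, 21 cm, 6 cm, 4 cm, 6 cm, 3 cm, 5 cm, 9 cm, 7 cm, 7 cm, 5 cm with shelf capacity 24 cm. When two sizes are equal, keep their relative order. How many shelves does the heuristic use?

Sorted descending: 21, 9, 9, 7, 7, 6, 6, 5, 5, 4, 3.
  21 → shelf 1 (new)  [load 21/24]
  9 → shelf 2 (new)  [load 9/24]
  9 → shelf 2  [load 18/24]
  7 → shelf 3 (new)  [load 7/24]
  7 → shelf 3  [load 14/24]
  6 → shelf 2  [load 24/24]
  6 → shelf 3  [load 20/24]
  5 → shelf 4 (new)  [load 5/24]
  5 → shelf 4  [load 10/24]
  4 → shelf 3  [load 24/24]
  3 → shelf 1  [load 24/24]
4 shelves opened.

4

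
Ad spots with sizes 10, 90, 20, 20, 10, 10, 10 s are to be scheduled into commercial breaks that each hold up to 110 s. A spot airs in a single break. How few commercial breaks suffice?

2

Total = 90 + 20 + 20 + 10 + 10 + 10 + 10 = 170 s.
Lower bound: ⌈170/110⌉ = 2 commercial breaks.
A packing using 2 commercial breaks:
  break 1: 90 + 20 = 110
  break 2: 20 + 10 + 10 + 10 + 10 = 60
This matches the lower bound, so 2 is optimal.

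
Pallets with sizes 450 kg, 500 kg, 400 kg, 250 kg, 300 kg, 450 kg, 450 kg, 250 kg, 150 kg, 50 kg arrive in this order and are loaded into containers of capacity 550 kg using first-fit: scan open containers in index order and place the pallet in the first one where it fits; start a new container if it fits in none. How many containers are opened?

  450 → container 1 (new)  [load 450/550]
  500 → container 2 (new)  [load 500/550]
  400 → container 3 (new)  [load 400/550]
  250 → container 4 (new)  [load 250/550]
  300 → container 4  [load 550/550]
  450 → container 5 (new)  [load 450/550]
  450 → container 6 (new)  [load 450/550]
  250 → container 7 (new)  [load 250/550]
  150 → container 3  [load 550/550]
  50 → container 1  [load 500/550]
7 containers opened.

7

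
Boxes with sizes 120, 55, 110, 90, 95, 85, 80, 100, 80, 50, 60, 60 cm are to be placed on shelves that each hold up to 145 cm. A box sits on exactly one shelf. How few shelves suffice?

8

Total = 120 + 110 + 100 + 95 + 90 + 85 + 80 + 80 + 60 + 60 + 55 + 50 = 985 cm.
Lower bound: ⌈985/145⌉ = 7 shelves.
Also, 8 boxes each exceed 145/2 cm, and no two of those can share a shelf, so at least 8 shelves are needed.
A packing using 8 shelves:
  shelf 1: 120 = 120
  shelf 2: 110 = 110
  shelf 3: 100 = 100
  shelf 4: 95 + 50 = 145
  shelf 5: 90 + 55 = 145
  shelf 6: 85 + 60 = 145
  shelf 7: 80 + 60 = 140
  shelf 8: 80 = 80
This matches the lower bound, so 8 is optimal.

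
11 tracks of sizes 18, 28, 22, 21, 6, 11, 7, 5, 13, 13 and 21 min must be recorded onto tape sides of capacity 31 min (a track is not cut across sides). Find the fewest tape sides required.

Total = 28 + 22 + 21 + 21 + 18 + 13 + 13 + 11 + 7 + 6 + 5 = 165 min.
Lower bound: ⌈165/31⌉ = 6 tape sides.
A packing using 6 tape sides:
  side 1: 28 = 28
  side 2: 22 + 7 = 29
  side 3: 21 + 6 = 27
  side 4: 21 + 5 = 26
  side 5: 18 + 13 = 31
  side 6: 13 + 11 = 24
This matches the lower bound, so 6 is optimal.

6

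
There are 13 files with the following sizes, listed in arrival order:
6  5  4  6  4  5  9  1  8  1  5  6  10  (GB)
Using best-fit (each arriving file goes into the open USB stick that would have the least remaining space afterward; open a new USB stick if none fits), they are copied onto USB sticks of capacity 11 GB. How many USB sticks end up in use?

  6 → USB stick 1 (new)  [load 6/11]
  5 → USB stick 1  [load 11/11]
  4 → USB stick 2 (new)  [load 4/11]
  6 → USB stick 2  [load 10/11]
  4 → USB stick 3 (new)  [load 4/11]
  5 → USB stick 3  [load 9/11]
  9 → USB stick 4 (new)  [load 9/11]
  1 → USB stick 2  [load 11/11]
  8 → USB stick 5 (new)  [load 8/11]
  1 → USB stick 3  [load 10/11]
  5 → USB stick 6 (new)  [load 5/11]
  6 → USB stick 6  [load 11/11]
  10 → USB stick 7 (new)  [load 10/11]
7 USB sticks opened.

7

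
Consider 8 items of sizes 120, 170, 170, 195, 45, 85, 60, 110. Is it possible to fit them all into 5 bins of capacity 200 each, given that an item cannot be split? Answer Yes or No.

No

Total = 955; ⌈955/200⌉ = 5.
The bound of 5 does not rule out 5, but exhaustive search shows no assignment into 5 bins of capacity 200 exists — the minimum is 6.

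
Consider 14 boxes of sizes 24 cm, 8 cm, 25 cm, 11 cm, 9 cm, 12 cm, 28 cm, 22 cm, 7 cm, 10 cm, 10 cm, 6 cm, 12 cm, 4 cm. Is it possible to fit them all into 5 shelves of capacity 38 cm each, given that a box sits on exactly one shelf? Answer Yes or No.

A valid assignment using 5 shelves:
  shelf 1: 28 + 10 = 38
  shelf 2: 25 + 12 = 37
  shelf 3: 24 + 8 + 6 = 38
  shelf 4: 22 + 12 + 4 = 38
  shelf 5: 11 + 10 + 9 + 7 = 37
Every load is within 38 cm, so 5 shelves suffice.

Yes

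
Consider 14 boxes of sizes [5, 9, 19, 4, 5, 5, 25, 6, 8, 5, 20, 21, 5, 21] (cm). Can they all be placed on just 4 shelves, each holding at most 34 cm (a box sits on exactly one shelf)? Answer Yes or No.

No

Total = 158 cm; ⌈158/34⌉ = 5.
At least 5 shelves are required, but only 4 are allowed.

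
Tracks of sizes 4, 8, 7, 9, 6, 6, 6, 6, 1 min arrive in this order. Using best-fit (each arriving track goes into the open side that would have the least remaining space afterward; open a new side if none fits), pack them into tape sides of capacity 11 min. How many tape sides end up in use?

  4 → side 1 (new)  [load 4/11]
  8 → side 2 (new)  [load 8/11]
  7 → side 1  [load 11/11]
  9 → side 3 (new)  [load 9/11]
  6 → side 4 (new)  [load 6/11]
  6 → side 5 (new)  [load 6/11]
  6 → side 6 (new)  [load 6/11]
  6 → side 7 (new)  [load 6/11]
  1 → side 3  [load 10/11]
7 tape sides opened.

7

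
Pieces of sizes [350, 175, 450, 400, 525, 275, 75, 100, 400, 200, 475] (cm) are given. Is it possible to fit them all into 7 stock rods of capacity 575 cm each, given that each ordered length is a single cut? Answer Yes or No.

A valid assignment using 7 stock rods:
  stock rod 1: 525 = 525
  stock rod 2: 475 + 100 = 575
  stock rod 3: 450 + 75 = 525
  stock rod 4: 400 + 175 = 575
  stock rod 5: 400 = 400
  stock rod 6: 350 + 200 = 550
  stock rod 7: 275 = 275
Every load is within 575 cm, so 7 stock rods suffice.

Yes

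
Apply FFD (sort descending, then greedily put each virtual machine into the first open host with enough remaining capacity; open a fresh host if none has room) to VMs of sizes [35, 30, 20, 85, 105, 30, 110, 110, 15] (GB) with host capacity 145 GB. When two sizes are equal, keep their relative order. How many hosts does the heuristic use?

Sorted descending: 110, 110, 105, 85, 35, 30, 30, 20, 15.
  110 → host 1 (new)  [load 110/145]
  110 → host 2 (new)  [load 110/145]
  105 → host 3 (new)  [load 105/145]
  85 → host 4 (new)  [load 85/145]
  35 → host 1  [load 145/145]
  30 → host 2  [load 140/145]
  30 → host 3  [load 135/145]
  20 → host 4  [load 105/145]
  15 → host 4  [load 120/145]
4 hosts opened.

4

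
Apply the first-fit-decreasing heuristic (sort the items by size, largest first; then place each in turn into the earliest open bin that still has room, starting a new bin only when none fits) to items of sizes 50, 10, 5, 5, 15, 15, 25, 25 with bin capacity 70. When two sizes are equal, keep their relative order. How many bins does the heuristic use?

Sorted descending: 50, 25, 25, 15, 15, 10, 5, 5.
  50 → bin 1 (new)  [load 50/70]
  25 → bin 2 (new)  [load 25/70]
  25 → bin 2  [load 50/70]
  15 → bin 1  [load 65/70]
  15 → bin 2  [load 65/70]
  10 → bin 3 (new)  [load 10/70]
  5 → bin 1  [load 70/70]
  5 → bin 2  [load 70/70]
3 bins opened.

3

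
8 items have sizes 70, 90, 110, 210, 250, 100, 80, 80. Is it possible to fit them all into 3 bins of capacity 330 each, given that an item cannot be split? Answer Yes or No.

Total = 990; ⌈990/330⌉ = 3.
The bound of 3 does not rule out 3, but exhaustive search shows no assignment into 3 bins of capacity 330 exists — the minimum is 4.

No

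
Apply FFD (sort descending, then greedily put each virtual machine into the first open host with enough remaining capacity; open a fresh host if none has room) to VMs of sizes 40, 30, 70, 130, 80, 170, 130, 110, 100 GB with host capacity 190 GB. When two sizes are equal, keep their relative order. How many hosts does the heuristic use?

Sorted descending: 170, 130, 130, 110, 100, 80, 70, 40, 30.
  170 → host 1 (new)  [load 170/190]
  130 → host 2 (new)  [load 130/190]
  130 → host 3 (new)  [load 130/190]
  110 → host 4 (new)  [load 110/190]
  100 → host 5 (new)  [load 100/190]
  80 → host 4  [load 190/190]
  70 → host 5  [load 170/190]
  40 → host 2  [load 170/190]
  30 → host 3  [load 160/190]
5 hosts opened.

5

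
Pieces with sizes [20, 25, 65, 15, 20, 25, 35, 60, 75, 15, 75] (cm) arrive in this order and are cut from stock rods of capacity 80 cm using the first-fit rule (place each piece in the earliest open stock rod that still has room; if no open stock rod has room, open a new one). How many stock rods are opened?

  20 → stock rod 1 (new)  [load 20/80]
  25 → stock rod 1  [load 45/80]
  65 → stock rod 2 (new)  [load 65/80]
  15 → stock rod 1  [load 60/80]
  20 → stock rod 1  [load 80/80]
  25 → stock rod 3 (new)  [load 25/80]
  35 → stock rod 3  [load 60/80]
  60 → stock rod 4 (new)  [load 60/80]
  75 → stock rod 5 (new)  [load 75/80]
  15 → stock rod 2  [load 80/80]
  75 → stock rod 6 (new)  [load 75/80]
6 stock rods opened.

6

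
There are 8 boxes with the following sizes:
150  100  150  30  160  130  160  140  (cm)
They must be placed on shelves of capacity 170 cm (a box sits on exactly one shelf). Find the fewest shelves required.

7

Total = 160 + 160 + 150 + 150 + 140 + 130 + 100 + 30 = 1020 cm.
Lower bound: ⌈1020/170⌉ = 6 shelves.
Also, 7 boxes each exceed 85 cm, and no two of those can share a shelf, so at least 7 shelves are needed.
A packing using 7 shelves:
  shelf 1: 160 = 160
  shelf 2: 160 = 160
  shelf 3: 150 = 150
  shelf 4: 150 = 150
  shelf 5: 140 + 30 = 170
  shelf 6: 130 = 130
  shelf 7: 100 = 100
This matches the lower bound, so 7 is optimal.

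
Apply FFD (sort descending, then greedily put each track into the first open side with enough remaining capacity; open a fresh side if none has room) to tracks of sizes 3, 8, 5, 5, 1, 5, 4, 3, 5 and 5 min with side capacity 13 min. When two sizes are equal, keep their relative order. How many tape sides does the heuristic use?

Sorted descending: 8, 5, 5, 5, 5, 5, 4, 3, 3, 1.
  8 → side 1 (new)  [load 8/13]
  5 → side 1  [load 13/13]
  5 → side 2 (new)  [load 5/13]
  5 → side 2  [load 10/13]
  5 → side 3 (new)  [load 5/13]
  5 → side 3  [load 10/13]
  4 → side 4 (new)  [load 4/13]
  3 → side 2  [load 13/13]
  3 → side 3  [load 13/13]
  1 → side 4  [load 5/13]
4 tape sides opened.

4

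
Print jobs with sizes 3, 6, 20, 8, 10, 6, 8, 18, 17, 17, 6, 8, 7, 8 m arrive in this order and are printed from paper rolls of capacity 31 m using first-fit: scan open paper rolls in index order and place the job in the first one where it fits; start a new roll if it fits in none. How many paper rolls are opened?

  3 → roll 1 (new)  [load 3/31]
  6 → roll 1  [load 9/31]
  20 → roll 1  [load 29/31]
  8 → roll 2 (new)  [load 8/31]
  10 → roll 2  [load 18/31]
  6 → roll 2  [load 24/31]
  8 → roll 3 (new)  [load 8/31]
  18 → roll 3  [load 26/31]
  17 → roll 4 (new)  [load 17/31]
  17 → roll 5 (new)  [load 17/31]
  6 → roll 2  [load 30/31]
  8 → roll 4  [load 25/31]
  7 → roll 5  [load 24/31]
  8 → roll 6 (new)  [load 8/31]
6 paper rolls opened.

6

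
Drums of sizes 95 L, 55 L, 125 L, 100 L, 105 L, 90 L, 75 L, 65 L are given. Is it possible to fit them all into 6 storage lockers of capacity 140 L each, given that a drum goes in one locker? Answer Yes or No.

No

Total = 710 L; ⌈710/140⌉ = 6.
The bound of 6 does not rule out 6, but exhaustive search shows no assignment into 6 storage lockers of capacity 140 L exists — the minimum is 7.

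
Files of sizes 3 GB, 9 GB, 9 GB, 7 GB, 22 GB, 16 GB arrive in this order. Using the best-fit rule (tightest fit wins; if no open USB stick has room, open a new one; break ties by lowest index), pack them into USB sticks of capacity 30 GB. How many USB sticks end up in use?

3

  3 → USB stick 1 (new)  [load 3/30]
  9 → USB stick 1  [load 12/30]
  9 → USB stick 1  [load 21/30]
  7 → USB stick 1  [load 28/30]
  22 → USB stick 2 (new)  [load 22/30]
  16 → USB stick 3 (new)  [load 16/30]
3 USB sticks opened.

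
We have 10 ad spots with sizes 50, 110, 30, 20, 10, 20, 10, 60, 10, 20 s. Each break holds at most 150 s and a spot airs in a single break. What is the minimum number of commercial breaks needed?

Total = 110 + 60 + 50 + 30 + 20 + 20 + 20 + 10 + 10 + 10 = 340 s.
Lower bound: ⌈340/150⌉ = 3 commercial breaks.
A packing using 3 commercial breaks:
  break 1: 110 + 30 + 10 = 150
  break 2: 60 + 50 + 20 + 20 = 150
  break 3: 20 + 10 + 10 = 40
This matches the lower bound, so 3 is optimal.

3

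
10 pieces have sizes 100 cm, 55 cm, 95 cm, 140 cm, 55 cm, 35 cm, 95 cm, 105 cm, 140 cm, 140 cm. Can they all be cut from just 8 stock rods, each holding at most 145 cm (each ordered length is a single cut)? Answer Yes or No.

A valid assignment using 8 stock rods:
  stock rod 1: 140 = 140
  stock rod 2: 140 = 140
  stock rod 3: 140 = 140
  stock rod 4: 105 + 35 = 140
  stock rod 5: 100 = 100
  stock rod 6: 95 = 95
  stock rod 7: 95 = 95
  stock rod 8: 55 + 55 = 110
Every load is within 145 cm, so 8 stock rods suffice.

Yes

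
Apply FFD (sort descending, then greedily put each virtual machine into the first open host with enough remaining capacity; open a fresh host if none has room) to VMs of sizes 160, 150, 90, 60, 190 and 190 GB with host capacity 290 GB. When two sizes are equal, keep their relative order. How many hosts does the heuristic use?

Sorted descending: 190, 190, 160, 150, 90, 60.
  190 → host 1 (new)  [load 190/290]
  190 → host 2 (new)  [load 190/290]
  160 → host 3 (new)  [load 160/290]
  150 → host 4 (new)  [load 150/290]
  90 → host 1  [load 280/290]
  60 → host 2  [load 250/290]
4 hosts opened.

4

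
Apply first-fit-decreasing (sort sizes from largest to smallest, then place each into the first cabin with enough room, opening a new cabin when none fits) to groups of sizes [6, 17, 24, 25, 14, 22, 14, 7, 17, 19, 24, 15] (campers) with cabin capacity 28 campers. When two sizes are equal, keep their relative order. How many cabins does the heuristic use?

Sorted descending: 25, 24, 24, 22, 19, 17, 17, 15, 14, 14, 7, 6.
  25 → cabin 1 (new)  [load 25/28]
  24 → cabin 2 (new)  [load 24/28]
  24 → cabin 3 (new)  [load 24/28]
  22 → cabin 4 (new)  [load 22/28]
  19 → cabin 5 (new)  [load 19/28]
  17 → cabin 6 (new)  [load 17/28]
  17 → cabin 7 (new)  [load 17/28]
  15 → cabin 8 (new)  [load 15/28]
  14 → cabin 9 (new)  [load 14/28]
  14 → cabin 9  [load 28/28]
  7 → cabin 5  [load 26/28]
  6 → cabin 4  [load 28/28]
9 cabins opened.

9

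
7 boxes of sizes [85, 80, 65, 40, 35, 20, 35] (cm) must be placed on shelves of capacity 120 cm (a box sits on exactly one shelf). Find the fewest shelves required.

Total = 85 + 80 + 65 + 40 + 35 + 35 + 20 = 360 cm.
Lower bound: ⌈360/120⌉ = 3 shelves.
A packing using 3 shelves:
  shelf 1: 85 + 35 = 120
  shelf 2: 80 + 40 = 120
  shelf 3: 65 + 35 + 20 = 120
This matches the lower bound, so 3 is optimal.

3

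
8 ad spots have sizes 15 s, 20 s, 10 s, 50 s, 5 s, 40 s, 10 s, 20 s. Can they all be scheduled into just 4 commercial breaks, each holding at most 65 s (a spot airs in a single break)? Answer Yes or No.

Yes

A valid assignment using 3 commercial breaks:
  break 1: 50 + 15 = 65
  break 2: 40 + 20 + 5 = 65
  break 3: 20 + 10 + 10 = 40
That uses only 3 ≤ 4, so 4 commercial breaks are enough.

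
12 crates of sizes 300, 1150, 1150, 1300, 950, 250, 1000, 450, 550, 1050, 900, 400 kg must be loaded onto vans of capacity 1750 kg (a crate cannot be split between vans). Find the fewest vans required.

7

Total = 1300 + 1150 + 1150 + 1050 + 1000 + 950 + 900 + 550 + 450 + 400 + 300 + 250 = 9450 kg.
Lower bound: ⌈9450/1750⌉ = 6 vans.
Also, 7 crates each exceed 875 kg, and no two of those can share a van, so at least 7 vans are needed.
A packing using 7 vans:
  van 1: 1300 + 450 = 1750
  van 2: 1150 + 550 = 1700
  van 3: 1150 + 400 = 1550
  van 4: 1050 + 300 + 250 = 1600
  van 5: 1000 = 1000
  van 6: 950 = 950
  van 7: 900 = 900
This matches the lower bound, so 7 is optimal.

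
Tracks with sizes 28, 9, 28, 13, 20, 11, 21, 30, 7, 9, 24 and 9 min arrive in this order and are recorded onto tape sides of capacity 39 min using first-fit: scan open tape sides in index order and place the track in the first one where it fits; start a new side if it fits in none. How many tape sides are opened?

6

  28 → side 1 (new)  [load 28/39]
  9 → side 1  [load 37/39]
  28 → side 2 (new)  [load 28/39]
  13 → side 3 (new)  [load 13/39]
  20 → side 3  [load 33/39]
  11 → side 2  [load 39/39]
  21 → side 4 (new)  [load 21/39]
  30 → side 5 (new)  [load 30/39]
  7 → side 4  [load 28/39]
  9 → side 4  [load 37/39]
  24 → side 6 (new)  [load 24/39]
  9 → side 5  [load 39/39]
6 tape sides opened.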